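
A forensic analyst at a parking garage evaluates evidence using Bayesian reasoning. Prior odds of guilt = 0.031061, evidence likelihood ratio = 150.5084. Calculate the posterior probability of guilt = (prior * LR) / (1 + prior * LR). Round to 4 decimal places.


Bayesian evidence evaluation:
Posterior odds = prior_odds * LR = 0.031061 * 150.5084 = 4.674941
Posterior probability = posterior_odds / (1 + posterior_odds)
= 4.674941 / (1 + 4.674941)
= 4.674941 / 5.674941
= 0.8238

0.8238


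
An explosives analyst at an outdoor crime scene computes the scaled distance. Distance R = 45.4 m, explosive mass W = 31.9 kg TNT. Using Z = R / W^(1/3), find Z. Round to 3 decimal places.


Scaled distance calculation:
W^(1/3) = 31.9^(1/3) = 3.171492
Z = R / W^(1/3) = 45.4 / 3.171492
Z = 14.315 m/kg^(1/3)

14.315


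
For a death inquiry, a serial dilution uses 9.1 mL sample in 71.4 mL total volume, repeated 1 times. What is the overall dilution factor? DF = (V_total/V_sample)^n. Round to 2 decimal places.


Dilution factor calculation:
Single dilution = V_total / V_sample = 71.4 / 9.1 ≈ 7.846154
Number of dilutions = 1
Total DF = (71.4 / 9.1)^1 (full precision, rounded at the end) = 7.85

7.85


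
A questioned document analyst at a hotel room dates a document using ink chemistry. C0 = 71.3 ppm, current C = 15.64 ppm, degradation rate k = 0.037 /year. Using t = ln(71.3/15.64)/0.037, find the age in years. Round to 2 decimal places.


Document age estimation:
C0/C = 71.3 / 15.64 = 4.558824
ln(C0/C) = 1.517065
t = 1.517065 / 0.037 = 41.00 years

41.00


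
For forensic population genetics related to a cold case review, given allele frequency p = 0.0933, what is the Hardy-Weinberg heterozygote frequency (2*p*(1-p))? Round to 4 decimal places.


Hardy-Weinberg heterozygote frequency:
q = 1 - p = 1 - 0.0933 = 0.9067
2pq = 2 * 0.0933 * 0.9067 = 0.1692

0.1692


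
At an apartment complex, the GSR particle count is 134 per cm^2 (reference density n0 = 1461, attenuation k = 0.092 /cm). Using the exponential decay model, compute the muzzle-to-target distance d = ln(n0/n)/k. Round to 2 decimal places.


GSR distance calculation:
n0/n = 1461 / 134 = 10.902985
ln(n0/n) = 2.389037
d = 2.389037 / 0.092 = 25.97 cm

25.97


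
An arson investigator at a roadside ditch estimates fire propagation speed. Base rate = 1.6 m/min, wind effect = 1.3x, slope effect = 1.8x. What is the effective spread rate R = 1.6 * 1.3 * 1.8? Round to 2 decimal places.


Fire spread rate calculation:
R = R0 * wind_factor * slope_factor
= 1.6 * 1.3 * 1.8
= 2.08 * 1.8
= 3.74 m/min

3.74


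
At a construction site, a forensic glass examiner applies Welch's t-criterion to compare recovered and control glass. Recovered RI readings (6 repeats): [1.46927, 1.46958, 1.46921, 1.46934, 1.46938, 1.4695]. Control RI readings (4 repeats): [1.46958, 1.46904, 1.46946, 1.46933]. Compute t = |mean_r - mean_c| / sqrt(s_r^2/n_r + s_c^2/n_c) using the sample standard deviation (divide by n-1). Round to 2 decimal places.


Welch's t-criterion for glass RI comparison:
Recovered mean = sum / n_r = 8.81628 / 6 = 1.46938
Control mean = sum / n_c = 5.87741 / 4 = 1.4693525
Recovered sample variance s_r^2 = 1.94e-08
Control sample variance s_c^2 = 5.3825e-08
Welch SE (unpooled) = sqrt(s_r^2/n_r + s_c^2/n_c) = sqrt(3.23333e-09 + 1.34563e-08) = sqrt(1.66896e-08) = 0.000129188
|mean_r - mean_c| = 2.75e-05
t = 2.75e-05 / 0.000129188 = 0.21

0.21


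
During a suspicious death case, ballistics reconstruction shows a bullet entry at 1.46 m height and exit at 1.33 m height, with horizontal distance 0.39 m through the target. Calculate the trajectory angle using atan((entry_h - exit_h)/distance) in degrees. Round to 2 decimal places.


Bullet trajectory angle:
Height difference = 1.46 - 1.33 = 0.13 m
angle = atan(0.13 / 0.39)
angle = atan(0.333333)
angle = 18.43 degrees

18.43


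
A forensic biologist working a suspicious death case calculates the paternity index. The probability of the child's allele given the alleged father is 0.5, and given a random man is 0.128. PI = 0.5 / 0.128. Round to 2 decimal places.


Paternity Index calculation:
PI = P(allele|father) / P(allele|random)
PI = 0.5 / 0.128
PI = 3.91

3.91


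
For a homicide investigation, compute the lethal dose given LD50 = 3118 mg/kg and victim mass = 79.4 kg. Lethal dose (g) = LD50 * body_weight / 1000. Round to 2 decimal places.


Lethal dose calculation:
Lethal dose = LD50 * body_weight / 1000
= 3118 * 79.4 / 1000
= 247569.2 / 1000
= 247.57 g

247.57


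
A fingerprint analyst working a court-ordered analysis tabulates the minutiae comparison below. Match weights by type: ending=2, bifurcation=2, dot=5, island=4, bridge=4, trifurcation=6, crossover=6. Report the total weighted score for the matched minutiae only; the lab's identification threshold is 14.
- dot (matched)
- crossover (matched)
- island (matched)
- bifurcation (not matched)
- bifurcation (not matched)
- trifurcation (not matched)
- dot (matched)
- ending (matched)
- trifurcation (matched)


Weighted minutiae match score:
  dot: matched, +5 (running total 5)
  crossover: matched, +6 (running total 11)
  island: matched, +4 (running total 15)
  bifurcation: not matched, +0
  bifurcation: not matched, +0
  trifurcation: not matched, +0
  dot: matched, +5 (running total 20)
  ending: matched, +2 (running total 22)
  trifurcation: matched, +6 (running total 28)
Total score = 28
Threshold = 14; verdict = identification

28


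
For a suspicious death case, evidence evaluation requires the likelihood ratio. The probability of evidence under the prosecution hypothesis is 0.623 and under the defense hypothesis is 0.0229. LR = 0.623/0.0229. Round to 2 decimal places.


Likelihood ratio calculation:
LR = P(E|Hp) / P(E|Hd)
LR = 0.623 / 0.0229
LR = 27.21

27.21


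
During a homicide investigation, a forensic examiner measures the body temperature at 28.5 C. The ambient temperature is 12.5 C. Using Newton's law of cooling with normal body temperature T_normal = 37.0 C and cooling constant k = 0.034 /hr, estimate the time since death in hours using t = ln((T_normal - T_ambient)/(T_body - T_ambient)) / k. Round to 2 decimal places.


Using Newton's law of cooling:
t = ln((T_normal - T_ambient) / (T_body - T_ambient)) / k
T_normal - T_ambient = 24.5
T_body - T_ambient = 16.0
Ratio = 1.53125
ln(ratio) = 0.426084
t = 0.426084 / 0.034 = 12.53 hours

12.53


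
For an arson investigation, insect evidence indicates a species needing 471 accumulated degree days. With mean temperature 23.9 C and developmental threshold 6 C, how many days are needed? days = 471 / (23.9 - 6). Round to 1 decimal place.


Insect development time:
Effective temperature = avg_temp - T_base = 23.9 - 6 = 17.9 C
Days = ADD / effective_temp = 471 / 17.9 = 26.3 days

26.3


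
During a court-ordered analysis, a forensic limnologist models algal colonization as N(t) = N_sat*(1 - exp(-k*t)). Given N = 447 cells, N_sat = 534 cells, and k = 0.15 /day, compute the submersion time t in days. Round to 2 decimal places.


PMSI from diatom colonization curve:
N / N_sat = 447 / 534 = 0.837079
1 - N/N_sat = 0.162921
ln(1 - N/N_sat) = -1.81449
t = -ln(1 - N/N_sat) / k = -(-1.81449) / 0.15 = 12.10 days

12.10


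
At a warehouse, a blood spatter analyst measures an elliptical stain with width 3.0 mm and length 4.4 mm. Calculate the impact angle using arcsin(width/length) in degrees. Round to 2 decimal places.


Blood spatter impact angle calculation:
width / length = 3.0 / 4.4 = 0.681818
angle = arcsin(0.681818)
angle = 42.99 degrees

42.99


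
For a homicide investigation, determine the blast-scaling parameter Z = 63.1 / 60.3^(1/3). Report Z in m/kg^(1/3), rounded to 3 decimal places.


Scaled distance calculation:
W^(1/3) = 60.3^(1/3) = 3.921382
Z = R / W^(1/3) = 63.1 / 3.921382
Z = 16.091 m/kg^(1/3)

16.091


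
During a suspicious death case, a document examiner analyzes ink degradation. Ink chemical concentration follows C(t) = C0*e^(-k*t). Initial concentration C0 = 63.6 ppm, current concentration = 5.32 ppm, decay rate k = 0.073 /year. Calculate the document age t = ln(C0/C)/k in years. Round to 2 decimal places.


Document age estimation:
C0/C = 63.6 / 5.32 = 11.954887
ln(C0/C) = 2.48114
t = 2.48114 / 0.073 = 33.99 years

33.99


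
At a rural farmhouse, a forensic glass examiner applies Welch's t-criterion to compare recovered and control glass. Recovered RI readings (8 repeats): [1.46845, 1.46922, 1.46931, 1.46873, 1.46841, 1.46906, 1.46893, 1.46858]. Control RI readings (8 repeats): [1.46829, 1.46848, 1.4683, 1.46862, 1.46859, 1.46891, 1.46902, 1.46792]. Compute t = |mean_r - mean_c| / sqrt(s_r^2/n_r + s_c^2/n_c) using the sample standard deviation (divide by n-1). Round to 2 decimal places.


Welch's t-criterion for glass RI comparison:
Recovered mean = sum / n_r = 11.75069 / 8 = 1.4688363
Control mean = sum / n_c = 11.74813 / 8 = 1.4685162
Recovered sample variance s_r^2 = 1.1977e-07
Control sample variance s_c^2 = 1.25684e-07
Welch SE (unpooled) = sqrt(s_r^2/n_r + s_c^2/n_c) = sqrt(1.49712e-08 + 1.57105e-08) = sqrt(3.06817e-08) = 0.000175162
|mean_r - mean_c| = 0.00032
t = 0.00032 / 0.000175162 = 1.83

1.83


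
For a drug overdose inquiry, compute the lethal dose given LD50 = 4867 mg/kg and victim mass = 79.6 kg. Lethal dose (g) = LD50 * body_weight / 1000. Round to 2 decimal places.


Lethal dose calculation:
Lethal dose = LD50 * body_weight / 1000
= 4867 * 79.6 / 1000
= 387413.2 / 1000
= 387.41 g

387.41


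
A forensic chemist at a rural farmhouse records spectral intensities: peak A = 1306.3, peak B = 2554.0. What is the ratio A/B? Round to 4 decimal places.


Spectral peak ratio:
Peak A = 1306.3 counts
Peak B = 2554.0 counts
Ratio = 1306.3 / 2554.0 = 0.5115

0.5115


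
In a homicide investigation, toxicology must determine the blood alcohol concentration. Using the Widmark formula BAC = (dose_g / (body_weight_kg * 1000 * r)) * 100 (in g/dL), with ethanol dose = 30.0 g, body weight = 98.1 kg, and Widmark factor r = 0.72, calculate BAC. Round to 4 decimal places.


Applying the Widmark formula:
BAC = (dose_g / (body_wt * 1000 * r)) * 100
Denominator = 98.1 * 1000 * 0.72 = 70632
BAC = (30.0 / 70632) * 100
BAC = 0.0425 g/dL

0.0425


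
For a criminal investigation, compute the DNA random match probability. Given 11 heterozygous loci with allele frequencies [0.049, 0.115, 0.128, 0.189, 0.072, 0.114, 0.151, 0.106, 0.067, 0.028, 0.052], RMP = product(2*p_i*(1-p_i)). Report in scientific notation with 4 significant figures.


Computing RMP for 11 loci:
Locus 1: 2 * 0.049 * 0.951 = 0.093198
Locus 2: 2 * 0.115 * 0.885 = 0.20355
Locus 3: 2 * 0.128 * 0.872 = 0.223232
Locus 4: 2 * 0.189 * 0.811 = 0.306558
Locus 5: 2 * 0.072 * 0.928 = 0.133632
Locus 6: 2 * 0.114 * 0.886 = 0.202008
Locus 7: 2 * 0.151 * 0.849 = 0.256398
Locus 8: 2 * 0.106 * 0.894 = 0.189528
Locus 9: 2 * 0.067 * 0.933 = 0.125022
Locus 10: 2 * 0.028 * 0.972 = 0.054432
Locus 11: 2 * 0.052 * 0.948 = 0.098592
RMP = 1.143e-09

1.143e-09


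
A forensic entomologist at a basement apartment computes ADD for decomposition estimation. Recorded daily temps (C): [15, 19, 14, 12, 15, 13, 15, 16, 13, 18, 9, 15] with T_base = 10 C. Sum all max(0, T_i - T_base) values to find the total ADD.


Computing ADD day by day:
Day 1: max(0, 15 - 10) = 5
Day 2: max(0, 19 - 10) = 9
Day 3: max(0, 14 - 10) = 4
Day 4: max(0, 12 - 10) = 2
Day 5: max(0, 15 - 10) = 5
Day 6: max(0, 13 - 10) = 3
Day 7: max(0, 15 - 10) = 5
Day 8: max(0, 16 - 10) = 6
Day 9: max(0, 13 - 10) = 3
Day 10: max(0, 18 - 10) = 8
Day 11: max(0, 9 - 10) = 0
Day 12: max(0, 15 - 10) = 5
Total ADD = 55

55


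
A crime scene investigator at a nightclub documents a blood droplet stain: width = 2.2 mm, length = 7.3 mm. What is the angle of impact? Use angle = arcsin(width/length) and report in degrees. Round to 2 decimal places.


Blood spatter impact angle calculation:
width / length = 2.2 / 7.3 = 0.30137
angle = arcsin(0.30137)
angle = 17.54 degrees

17.54


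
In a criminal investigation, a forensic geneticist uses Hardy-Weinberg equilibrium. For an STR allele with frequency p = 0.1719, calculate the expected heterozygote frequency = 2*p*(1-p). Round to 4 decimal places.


Hardy-Weinberg heterozygote frequency:
q = 1 - p = 1 - 0.1719 = 0.8281
2pq = 2 * 0.1719 * 0.8281 = 0.2847

0.2847


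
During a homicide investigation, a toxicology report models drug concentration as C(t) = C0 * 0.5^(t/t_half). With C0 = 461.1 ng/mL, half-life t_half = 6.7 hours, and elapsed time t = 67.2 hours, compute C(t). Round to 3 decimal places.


Drug concentration decay:
Number of half-lives = t / t_half = 67.2 / 6.7 = 10.029851
Decay factor = 0.5^10.029851 = 0.00095656
C(t) = 461.1 * 0.00095656 = 0.441 ng/mL

0.441


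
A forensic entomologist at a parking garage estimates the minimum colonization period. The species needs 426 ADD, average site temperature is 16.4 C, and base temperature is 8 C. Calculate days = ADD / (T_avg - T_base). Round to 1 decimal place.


Insect development time:
Effective temperature = avg_temp - T_base = 16.4 - 8 = 8.4 C
Days = ADD / effective_temp = 426 / 8.4 = 50.7 days

50.7


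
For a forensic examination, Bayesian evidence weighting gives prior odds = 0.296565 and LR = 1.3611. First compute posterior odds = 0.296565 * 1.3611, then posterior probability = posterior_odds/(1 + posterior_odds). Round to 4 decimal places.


Bayesian evidence evaluation:
Posterior odds = prior_odds * LR = 0.296565 * 1.3611 = 0.4036546
Posterior probability = posterior_odds / (1 + posterior_odds)
= 0.4036546 / (1 + 0.4036546)
= 0.4036546 / 1.4036546
= 0.2876

0.2876


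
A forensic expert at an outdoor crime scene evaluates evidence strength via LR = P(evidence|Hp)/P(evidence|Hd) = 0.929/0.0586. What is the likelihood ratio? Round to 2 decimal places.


Likelihood ratio calculation:
LR = P(E|Hp) / P(E|Hd)
LR = 0.929 / 0.0586
LR = 15.85

15.85


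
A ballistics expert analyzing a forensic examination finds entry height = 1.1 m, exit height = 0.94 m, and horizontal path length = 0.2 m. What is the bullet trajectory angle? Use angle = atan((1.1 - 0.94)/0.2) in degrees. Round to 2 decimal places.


Bullet trajectory angle:
Height difference = 1.1 - 0.94 = 0.16 m
angle = atan(0.16 / 0.2)
angle = atan(0.8)
angle = 38.66 degrees

38.66


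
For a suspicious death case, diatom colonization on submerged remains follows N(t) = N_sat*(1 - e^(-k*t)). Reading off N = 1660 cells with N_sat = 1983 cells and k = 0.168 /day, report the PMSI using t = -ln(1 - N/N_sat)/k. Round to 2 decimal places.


PMSI from diatom colonization curve:
N / N_sat = 1660 / 1983 = 0.837115
1 - N/N_sat = 0.162885
ln(1 - N/N_sat) = -1.814711
t = -ln(1 - N/N_sat) / k = -(-1.814711) / 0.168 = 10.80 days

10.80


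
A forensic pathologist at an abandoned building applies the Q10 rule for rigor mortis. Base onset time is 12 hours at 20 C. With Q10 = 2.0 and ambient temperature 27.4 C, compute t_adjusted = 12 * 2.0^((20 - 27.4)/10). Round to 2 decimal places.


Rigor mortis time adjustment:
Exponent = (T_ref - T_actual) / 10 = (20 - 27.4) / 10 = -0.74
Q10 factor = 2.0^-0.74 = 0.59874
t_adjusted = 12 * 0.59874 = 7.18 hours

7.18


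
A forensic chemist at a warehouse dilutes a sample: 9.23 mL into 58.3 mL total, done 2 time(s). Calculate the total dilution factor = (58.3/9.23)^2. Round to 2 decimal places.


Dilution factor calculation:
Single dilution = V_total / V_sample = 58.3 / 9.23 ≈ 6.31636
Number of dilutions = 2
Total DF = (58.3 / 9.23)^2 (full precision, rounded at the end) = 39.90

39.90


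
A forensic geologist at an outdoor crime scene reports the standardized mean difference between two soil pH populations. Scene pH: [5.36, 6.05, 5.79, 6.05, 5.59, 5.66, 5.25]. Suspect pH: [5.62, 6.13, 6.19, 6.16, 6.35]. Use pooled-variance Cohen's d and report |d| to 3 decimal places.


Pooled-variance Cohen's d for soil pH comparison:
Scene mean = 39.75 / 7 = 5.678571
Suspect mean = 30.45 / 5 = 6.09
Scene sample variance s_s^2 = 0.096948
Suspect sample variance s_c^2 = 0.07625
Pooled variance = ((n_s-1)*s_s^2 + (n_c-1)*s_c^2) / (n_s + n_c - 2) = 0.088669
Pooled SD = sqrt(0.088669) = 0.297773
Mean difference = -0.411429
|d| = |-0.411429| / 0.297773 = 1.382

1.382


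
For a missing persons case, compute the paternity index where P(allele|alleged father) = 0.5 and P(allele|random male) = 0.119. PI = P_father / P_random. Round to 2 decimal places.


Paternity Index calculation:
PI = P(allele|father) / P(allele|random)
PI = 0.5 / 0.119
PI = 4.20

4.20


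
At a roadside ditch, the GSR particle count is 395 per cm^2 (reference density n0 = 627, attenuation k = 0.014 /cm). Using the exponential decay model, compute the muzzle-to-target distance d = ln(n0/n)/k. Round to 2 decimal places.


GSR distance calculation:
n0/n = 627 / 395 = 1.587342
ln(n0/n) = 0.462061
d = 0.462061 / 0.014 = 33.00 cm

33.00


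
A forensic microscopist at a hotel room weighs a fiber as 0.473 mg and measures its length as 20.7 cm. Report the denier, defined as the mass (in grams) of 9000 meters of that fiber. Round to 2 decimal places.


Denier calculation:
Mass in grams = 0.473 mg / 1000 = 0.000473 g
Length in meters = 20.7 cm / 100 = 0.207 m
Linear density = mass / length = 0.000473 / 0.207 = 0.00228502 g/m
Denier = (g/m) * 9000 = 0.00228502 * 9000 = 20.57

20.57


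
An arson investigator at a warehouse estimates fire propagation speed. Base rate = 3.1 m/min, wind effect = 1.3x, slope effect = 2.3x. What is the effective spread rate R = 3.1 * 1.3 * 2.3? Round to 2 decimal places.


Fire spread rate calculation:
R = R0 * wind_factor * slope_factor
= 3.1 * 1.3 * 2.3
= 4.03 * 2.3
= 9.27 m/min

9.27


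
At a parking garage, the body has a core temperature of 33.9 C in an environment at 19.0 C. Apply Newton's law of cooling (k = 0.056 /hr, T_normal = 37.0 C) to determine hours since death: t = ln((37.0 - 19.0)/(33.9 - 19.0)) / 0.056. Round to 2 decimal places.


Using Newton's law of cooling:
t = ln((T_normal - T_ambient) / (T_body - T_ambient)) / k
T_normal - T_ambient = 18.0
T_body - T_ambient = 14.9
Ratio = 1.208054
ln(ratio) = 0.189011
t = 0.189011 / 0.056 = 3.38 hours

3.38


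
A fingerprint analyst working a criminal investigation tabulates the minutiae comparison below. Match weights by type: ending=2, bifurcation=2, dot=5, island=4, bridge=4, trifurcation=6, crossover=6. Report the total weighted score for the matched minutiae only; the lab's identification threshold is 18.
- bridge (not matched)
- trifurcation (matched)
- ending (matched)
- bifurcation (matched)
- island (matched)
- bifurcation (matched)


Weighted minutiae match score:
  bridge: not matched, +0
  trifurcation: matched, +6 (running total 6)
  ending: matched, +2 (running total 8)
  bifurcation: matched, +2 (running total 10)
  island: matched, +4 (running total 14)
  bifurcation: matched, +2 (running total 16)
Total score = 16
Threshold = 18; verdict = inconclusive

16


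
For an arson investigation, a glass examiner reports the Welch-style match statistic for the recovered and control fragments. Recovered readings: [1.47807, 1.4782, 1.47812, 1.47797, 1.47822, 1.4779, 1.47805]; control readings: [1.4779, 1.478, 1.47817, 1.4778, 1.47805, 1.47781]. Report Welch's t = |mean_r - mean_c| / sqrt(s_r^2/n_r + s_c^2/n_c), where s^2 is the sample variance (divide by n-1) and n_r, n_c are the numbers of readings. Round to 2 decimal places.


Welch's t-criterion for glass RI comparison:
Recovered mean = sum / n_r = 10.34653 / 7 = 1.4780757
Control mean = sum / n_c = 8.86773 / 6 = 1.477955
Recovered sample variance s_r^2 = 1.34952e-08
Control sample variance s_c^2 = 2.107e-08
Welch SE (unpooled) = sqrt(s_r^2/n_r + s_c^2/n_c) = sqrt(1.92789e-09 + 3.51167e-09) = sqrt(5.43956e-09) = 7.37534e-05
|mean_r - mean_c| = 0.000120714
t = 0.000120714 / 7.37534e-05 = 1.64

1.64


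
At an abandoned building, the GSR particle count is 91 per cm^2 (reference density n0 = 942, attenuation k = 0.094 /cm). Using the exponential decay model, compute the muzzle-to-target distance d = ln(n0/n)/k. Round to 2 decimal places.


GSR distance calculation:
n0/n = 942 / 91 = 10.351648
ln(n0/n) = 2.337146
d = 2.337146 / 0.094 = 24.86 cm

24.86


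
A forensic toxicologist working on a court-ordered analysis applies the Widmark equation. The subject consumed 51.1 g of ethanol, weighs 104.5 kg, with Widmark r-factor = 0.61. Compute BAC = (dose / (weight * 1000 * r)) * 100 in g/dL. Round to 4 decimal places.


Applying the Widmark formula:
BAC = (dose_g / (body_wt * 1000 * r)) * 100
Denominator = 104.5 * 1000 * 0.61 = 63745
BAC = (51.1 / 63745) * 100
BAC = 0.0802 g/dL

0.0802


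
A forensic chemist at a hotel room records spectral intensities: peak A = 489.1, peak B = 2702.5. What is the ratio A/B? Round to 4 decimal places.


Spectral peak ratio:
Peak A = 489.1 counts
Peak B = 2702.5 counts
Ratio = 489.1 / 2702.5 = 0.1810

0.1810


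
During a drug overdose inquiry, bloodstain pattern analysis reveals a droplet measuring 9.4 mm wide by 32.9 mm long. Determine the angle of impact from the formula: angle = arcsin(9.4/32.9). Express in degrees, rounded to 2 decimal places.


Blood spatter impact angle calculation:
width / length = 9.4 / 32.9 = 0.285714
angle = arcsin(0.285714)
angle = 16.60 degrees

16.60


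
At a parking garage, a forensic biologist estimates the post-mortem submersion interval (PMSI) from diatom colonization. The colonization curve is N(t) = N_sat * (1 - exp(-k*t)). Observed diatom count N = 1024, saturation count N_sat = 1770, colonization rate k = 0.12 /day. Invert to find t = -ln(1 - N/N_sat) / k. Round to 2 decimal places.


PMSI from diatom colonization curve:
N / N_sat = 1024 / 1770 = 0.578531
1 - N/N_sat = 0.421469
ln(1 - N/N_sat) = -0.864009
t = -ln(1 - N/N_sat) / k = -(-0.864009) / 0.12 = 7.20 days

7.20


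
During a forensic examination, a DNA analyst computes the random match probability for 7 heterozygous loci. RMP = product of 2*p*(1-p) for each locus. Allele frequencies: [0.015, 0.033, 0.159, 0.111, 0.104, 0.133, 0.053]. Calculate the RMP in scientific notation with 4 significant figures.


Computing RMP for 7 loci:
Locus 1: 2 * 0.015 * 0.985 = 0.02955
Locus 2: 2 * 0.033 * 0.967 = 0.063822
Locus 3: 2 * 0.159 * 0.841 = 0.267438
Locus 4: 2 * 0.111 * 0.889 = 0.197358
Locus 5: 2 * 0.104 * 0.896 = 0.186368
Locus 6: 2 * 0.133 * 0.867 = 0.230622
Locus 7: 2 * 0.053 * 0.947 = 0.100382
RMP = 4.295e-07

4.295e-07


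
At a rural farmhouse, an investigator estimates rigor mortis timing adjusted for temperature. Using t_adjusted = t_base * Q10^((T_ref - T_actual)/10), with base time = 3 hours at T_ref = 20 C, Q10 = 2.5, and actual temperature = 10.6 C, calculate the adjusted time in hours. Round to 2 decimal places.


Rigor mortis time adjustment:
Exponent = (T_ref - T_actual) / 10 = (20 - 10.6) / 10 = 0.94
Q10 factor = 2.5^0.94 = 2.36627
t_adjusted = 3 * 2.36627 = 7.10 hours

7.10


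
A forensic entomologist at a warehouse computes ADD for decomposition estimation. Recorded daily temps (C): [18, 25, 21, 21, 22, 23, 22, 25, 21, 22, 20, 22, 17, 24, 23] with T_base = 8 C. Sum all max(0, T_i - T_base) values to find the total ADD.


Computing ADD day by day:
Day 1: max(0, 18 - 8) = 10
Day 2: max(0, 25 - 8) = 17
Day 3: max(0, 21 - 8) = 13
Day 4: max(0, 21 - 8) = 13
Day 5: max(0, 22 - 8) = 14
Day 6: max(0, 23 - 8) = 15
Day 7: max(0, 22 - 8) = 14
Day 8: max(0, 25 - 8) = 17
Day 9: max(0, 21 - 8) = 13
Day 10: max(0, 22 - 8) = 14
Day 11: max(0, 20 - 8) = 12
Day 12: max(0, 22 - 8) = 14
Day 13: max(0, 17 - 8) = 9
Day 14: max(0, 24 - 8) = 16
Day 15: max(0, 23 - 8) = 15
Total ADD = 206

206


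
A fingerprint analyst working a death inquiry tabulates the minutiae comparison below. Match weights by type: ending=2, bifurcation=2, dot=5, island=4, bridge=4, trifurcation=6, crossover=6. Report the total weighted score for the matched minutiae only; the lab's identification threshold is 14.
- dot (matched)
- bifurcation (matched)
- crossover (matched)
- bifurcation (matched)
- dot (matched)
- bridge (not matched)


Weighted minutiae match score:
  dot: matched, +5 (running total 5)
  bifurcation: matched, +2 (running total 7)
  crossover: matched, +6 (running total 13)
  bifurcation: matched, +2 (running total 15)
  dot: matched, +5 (running total 20)
  bridge: not matched, +0
Total score = 20
Threshold = 14; verdict = identification

20


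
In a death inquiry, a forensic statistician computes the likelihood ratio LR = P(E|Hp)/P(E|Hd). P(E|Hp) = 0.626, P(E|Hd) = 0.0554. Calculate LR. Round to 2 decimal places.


Likelihood ratio calculation:
LR = P(E|Hp) / P(E|Hd)
LR = 0.626 / 0.0554
LR = 11.30

11.30


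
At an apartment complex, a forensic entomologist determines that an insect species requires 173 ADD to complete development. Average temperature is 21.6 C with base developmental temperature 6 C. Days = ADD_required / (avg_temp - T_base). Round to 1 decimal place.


Insect development time:
Effective temperature = avg_temp - T_base = 21.6 - 6 = 15.6 C
Days = ADD / effective_temp = 173 / 15.6 = 11.1 days

11.1


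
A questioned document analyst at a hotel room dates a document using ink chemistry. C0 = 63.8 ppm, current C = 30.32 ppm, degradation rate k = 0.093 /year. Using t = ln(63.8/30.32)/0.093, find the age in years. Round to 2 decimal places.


Document age estimation:
C0/C = 63.8 / 30.32 = 2.104222
ln(C0/C) = 0.743946
t = 0.743946 / 0.093 = 8.00 years

8.00


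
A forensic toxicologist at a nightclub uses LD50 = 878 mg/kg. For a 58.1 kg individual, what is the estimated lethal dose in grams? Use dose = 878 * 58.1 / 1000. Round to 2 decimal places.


Lethal dose calculation:
Lethal dose = LD50 * body_weight / 1000
= 878 * 58.1 / 1000
= 51011.8 / 1000
= 51.01 g

51.01


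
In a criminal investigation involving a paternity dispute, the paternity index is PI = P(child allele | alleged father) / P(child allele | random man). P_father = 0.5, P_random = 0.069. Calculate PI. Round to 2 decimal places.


Paternity Index calculation:
PI = P(allele|father) / P(allele|random)
PI = 0.5 / 0.069
PI = 7.25

7.25


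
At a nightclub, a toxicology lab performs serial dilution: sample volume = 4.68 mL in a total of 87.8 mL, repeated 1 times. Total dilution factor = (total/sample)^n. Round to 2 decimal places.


Dilution factor calculation:
Single dilution = V_total / V_sample = 87.8 / 4.68 ≈ 18.760684
Number of dilutions = 1
Total DF = (87.8 / 4.68)^1 (full precision, rounded at the end) = 18.76

18.76


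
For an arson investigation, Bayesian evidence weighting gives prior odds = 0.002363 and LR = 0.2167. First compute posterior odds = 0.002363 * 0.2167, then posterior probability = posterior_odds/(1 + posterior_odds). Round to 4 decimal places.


Bayesian evidence evaluation:
Posterior odds = prior_odds * LR = 0.002363 * 0.2167 = 0.0005120621
Posterior probability = posterior_odds / (1 + posterior_odds)
= 0.0005120621 / (1 + 0.0005120621)
= 0.0005120621 / 1.0005120621
= 0.0005

0.0005


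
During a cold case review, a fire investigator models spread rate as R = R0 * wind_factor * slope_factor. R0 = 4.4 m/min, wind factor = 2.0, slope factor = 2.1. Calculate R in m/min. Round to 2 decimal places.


Fire spread rate calculation:
R = R0 * wind_factor * slope_factor
= 4.4 * 2.0 * 2.1
= 8.8 * 2.1
= 18.48 m/min

18.48


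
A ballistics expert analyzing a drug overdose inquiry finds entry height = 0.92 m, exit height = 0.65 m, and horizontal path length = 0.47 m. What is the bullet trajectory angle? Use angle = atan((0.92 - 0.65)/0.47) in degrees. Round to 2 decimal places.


Bullet trajectory angle:
Height difference = 0.92 - 0.65 = 0.27 m
angle = atan(0.27 / 0.47)
angle = atan(0.574468)
angle = 29.88 degrees

29.88


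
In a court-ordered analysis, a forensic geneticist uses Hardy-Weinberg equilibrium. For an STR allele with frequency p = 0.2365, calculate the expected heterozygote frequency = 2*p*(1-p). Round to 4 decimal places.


Hardy-Weinberg heterozygote frequency:
q = 1 - p = 1 - 0.2365 = 0.7635
2pq = 2 * 0.2365 * 0.7635 = 0.3611

0.3611


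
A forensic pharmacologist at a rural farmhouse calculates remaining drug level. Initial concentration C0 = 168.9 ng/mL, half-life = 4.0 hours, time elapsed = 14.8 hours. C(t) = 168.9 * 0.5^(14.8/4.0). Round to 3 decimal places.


Drug concentration decay:
Number of half-lives = t / t_half = 14.8 / 4.0 = 3.7
Decay factor = 0.5^3.7 = 0.07694653
C(t) = 168.9 * 0.07694653 = 12.996 ng/mL

12.996


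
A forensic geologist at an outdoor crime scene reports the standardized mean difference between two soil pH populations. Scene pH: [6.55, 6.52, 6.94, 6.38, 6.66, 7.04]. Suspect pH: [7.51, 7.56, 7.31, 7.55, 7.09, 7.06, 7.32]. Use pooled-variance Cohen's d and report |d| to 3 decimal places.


Pooled-variance Cohen's d for soil pH comparison:
Scene mean = 40.09 / 6 = 6.681667
Suspect mean = 51.4 / 7 = 7.342857
Scene sample variance s_s^2 = 0.066017
Suspect sample variance s_c^2 = 0.043924
Pooled variance = ((n_s-1)*s_s^2 + (n_c-1)*s_c^2) / (n_s + n_c - 2) = 0.053966
Pooled SD = sqrt(0.053966) = 0.232306
Mean difference = -0.66119
|d| = |-0.66119| / 0.232306 = 2.846

2.846


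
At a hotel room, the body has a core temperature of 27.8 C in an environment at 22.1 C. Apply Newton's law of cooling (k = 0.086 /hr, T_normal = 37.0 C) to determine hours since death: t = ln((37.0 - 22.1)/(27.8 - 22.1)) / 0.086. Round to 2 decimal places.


Using Newton's law of cooling:
t = ln((T_normal - T_ambient) / (T_body - T_ambient)) / k
T_normal - T_ambient = 14.9
T_body - T_ambient = 5.7
Ratio = 2.614035
ln(ratio) = 0.960895
t = 0.960895 / 0.086 = 11.17 hours

11.17


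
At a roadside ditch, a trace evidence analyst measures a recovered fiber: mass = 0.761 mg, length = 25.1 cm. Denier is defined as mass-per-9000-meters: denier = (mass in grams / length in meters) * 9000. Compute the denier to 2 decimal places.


Denier calculation:
Mass in grams = 0.761 mg / 1000 = 0.000761 g
Length in meters = 25.1 cm / 100 = 0.251 m
Linear density = mass / length = 0.000761 / 0.251 = 0.00303187 g/m
Denier = (g/m) * 9000 = 0.00303187 * 9000 = 27.29

27.29


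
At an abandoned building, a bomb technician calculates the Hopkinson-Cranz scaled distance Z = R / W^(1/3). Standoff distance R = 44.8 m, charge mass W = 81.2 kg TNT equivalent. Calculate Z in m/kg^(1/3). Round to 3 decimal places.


Scaled distance calculation:
W^(1/3) = 81.2^(1/3) = 4.330307
Z = R / W^(1/3) = 44.8 / 4.330307
Z = 10.346 m/kg^(1/3)

10.346


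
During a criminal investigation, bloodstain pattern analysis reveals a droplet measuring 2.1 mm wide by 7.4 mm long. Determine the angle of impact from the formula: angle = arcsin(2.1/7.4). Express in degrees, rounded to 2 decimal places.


Blood spatter impact angle calculation:
width / length = 2.1 / 7.4 = 0.283784
angle = arcsin(0.283784)
angle = 16.49 degrees

16.49


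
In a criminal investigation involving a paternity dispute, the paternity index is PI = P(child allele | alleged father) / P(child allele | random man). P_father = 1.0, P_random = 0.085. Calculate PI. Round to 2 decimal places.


Paternity Index calculation:
PI = P(allele|father) / P(allele|random)
PI = 1.0 / 0.085
PI = 11.76

11.76


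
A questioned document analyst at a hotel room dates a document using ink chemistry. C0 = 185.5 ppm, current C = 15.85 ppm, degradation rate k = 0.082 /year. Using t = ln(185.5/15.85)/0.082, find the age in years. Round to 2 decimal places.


Document age estimation:
C0/C = 185.5 / 15.85 = 11.70347
ln(C0/C) = 2.459885
t = 2.459885 / 0.082 = 30.00 years

30.00


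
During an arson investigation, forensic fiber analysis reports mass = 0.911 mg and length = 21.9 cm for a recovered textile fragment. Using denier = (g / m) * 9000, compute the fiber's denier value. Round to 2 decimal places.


Denier calculation:
Mass in grams = 0.911 mg / 1000 = 0.000911 g
Length in meters = 21.9 cm / 100 = 0.219 m
Linear density = mass / length = 0.000911 / 0.219 = 0.00415982 g/m
Denier = (g/m) * 9000 = 0.00415982 * 9000 = 37.44

37.44


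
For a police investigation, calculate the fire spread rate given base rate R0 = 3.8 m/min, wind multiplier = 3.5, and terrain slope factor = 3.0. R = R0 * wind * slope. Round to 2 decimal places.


Fire spread rate calculation:
R = R0 * wind_factor * slope_factor
= 3.8 * 3.5 * 3.0
= 13.3 * 3.0
= 39.90 m/min

39.90


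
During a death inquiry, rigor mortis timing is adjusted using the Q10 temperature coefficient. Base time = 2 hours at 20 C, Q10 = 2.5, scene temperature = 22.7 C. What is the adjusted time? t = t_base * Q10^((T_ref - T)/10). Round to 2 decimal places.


Rigor mortis time adjustment:
Exponent = (T_ref - T_actual) / 10 = (20 - 22.7) / 10 = -0.27
Q10 factor = 2.5^-0.27 = 0.78083
t_adjusted = 2 * 0.78083 = 1.56 hours

1.56


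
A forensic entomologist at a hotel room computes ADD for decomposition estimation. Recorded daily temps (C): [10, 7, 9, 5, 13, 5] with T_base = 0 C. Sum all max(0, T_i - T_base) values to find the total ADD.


Computing ADD day by day:
Day 1: max(0, 10 - 0) = 10
Day 2: max(0, 7 - 0) = 7
Day 3: max(0, 9 - 0) = 9
Day 4: max(0, 5 - 0) = 5
Day 5: max(0, 13 - 0) = 13
Day 6: max(0, 5 - 0) = 5
Total ADD = 49

49


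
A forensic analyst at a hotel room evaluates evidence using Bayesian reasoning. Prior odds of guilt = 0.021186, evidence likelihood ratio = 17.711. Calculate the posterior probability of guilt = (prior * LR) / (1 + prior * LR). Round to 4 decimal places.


Bayesian evidence evaluation:
Posterior odds = prior_odds * LR = 0.021186 * 17.711 = 0.3752252
Posterior probability = posterior_odds / (1 + posterior_odds)
= 0.3752252 / (1 + 0.3752252)
= 0.3752252 / 1.3752252
= 0.2728

0.2728


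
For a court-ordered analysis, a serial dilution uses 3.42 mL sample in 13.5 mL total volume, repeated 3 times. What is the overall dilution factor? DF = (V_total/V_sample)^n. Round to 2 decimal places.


Dilution factor calculation:
Single dilution = V_total / V_sample = 13.5 / 3.42 ≈ 3.947368
Number of dilutions = 3
Total DF = (13.5 / 3.42)^3 (full precision, rounded at the end) = 61.51

61.51


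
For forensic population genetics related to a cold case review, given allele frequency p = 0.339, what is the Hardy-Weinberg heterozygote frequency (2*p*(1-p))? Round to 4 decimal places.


Hardy-Weinberg heterozygote frequency:
q = 1 - p = 1 - 0.339 = 0.661
2pq = 2 * 0.339 * 0.661 = 0.4482

0.4482


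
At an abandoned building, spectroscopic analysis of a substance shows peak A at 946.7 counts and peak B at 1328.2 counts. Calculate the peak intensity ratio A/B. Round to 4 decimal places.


Spectral peak ratio:
Peak A = 946.7 counts
Peak B = 1328.2 counts
Ratio = 946.7 / 1328.2 = 0.7128

0.7128


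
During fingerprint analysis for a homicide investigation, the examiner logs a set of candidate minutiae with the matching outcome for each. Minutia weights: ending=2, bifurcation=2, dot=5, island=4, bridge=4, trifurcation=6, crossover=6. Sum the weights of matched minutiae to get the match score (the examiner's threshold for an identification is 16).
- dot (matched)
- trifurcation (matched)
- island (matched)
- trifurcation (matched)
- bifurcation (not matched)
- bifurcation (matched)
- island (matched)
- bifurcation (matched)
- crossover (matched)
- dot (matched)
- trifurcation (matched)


Weighted minutiae match score:
  dot: matched, +5 (running total 5)
  trifurcation: matched, +6 (running total 11)
  island: matched, +4 (running total 15)
  trifurcation: matched, +6 (running total 21)
  bifurcation: not matched, +0
  bifurcation: matched, +2 (running total 23)
  island: matched, +4 (running total 27)
  bifurcation: matched, +2 (running total 29)
  crossover: matched, +6 (running total 35)
  dot: matched, +5 (running total 40)
  trifurcation: matched, +6 (running total 46)
Total score = 46
Threshold = 16; verdict = identification

46


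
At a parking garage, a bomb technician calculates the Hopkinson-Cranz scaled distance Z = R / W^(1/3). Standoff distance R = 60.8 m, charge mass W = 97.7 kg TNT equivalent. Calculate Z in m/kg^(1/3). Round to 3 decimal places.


Scaled distance calculation:
W^(1/3) = 97.7^(1/3) = 4.605727
Z = R / W^(1/3) = 60.8 / 4.605727
Z = 13.201 m/kg^(1/3)

13.201


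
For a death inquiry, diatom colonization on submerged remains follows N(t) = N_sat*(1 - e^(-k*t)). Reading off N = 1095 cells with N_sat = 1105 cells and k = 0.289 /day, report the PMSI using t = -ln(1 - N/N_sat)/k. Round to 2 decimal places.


PMSI from diatom colonization curve:
N / N_sat = 1095 / 1105 = 0.99095
1 - N/N_sat = 0.00905
ln(1 - N/N_sat) = -4.704991
t = -ln(1 - N/N_sat) / k = -(-4.704991) / 0.289 = 16.28 days

16.28


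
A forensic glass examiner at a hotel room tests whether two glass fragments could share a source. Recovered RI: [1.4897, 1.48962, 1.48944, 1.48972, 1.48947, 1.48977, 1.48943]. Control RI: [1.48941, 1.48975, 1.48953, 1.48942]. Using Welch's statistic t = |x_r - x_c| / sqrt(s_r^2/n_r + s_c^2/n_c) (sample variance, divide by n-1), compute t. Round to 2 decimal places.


Welch's t-criterion for glass RI comparison:
Recovered mean = sum / n_r = 10.42715 / 7 = 1.4895929
Control mean = sum / n_c = 5.95811 / 4 = 1.4895275
Recovered sample variance s_r^2 = 2.07905e-08
Control sample variance s_c^2 = 2.49583e-08
Welch SE (unpooled) = sqrt(s_r^2/n_r + s_c^2/n_c) = sqrt(2.97007e-09 + 6.23958e-09) = sqrt(9.20965e-09) = 9.59669e-05
|mean_r - mean_c| = 6.53571e-05
t = 6.53571e-05 / 9.59669e-05 = 0.68

0.68


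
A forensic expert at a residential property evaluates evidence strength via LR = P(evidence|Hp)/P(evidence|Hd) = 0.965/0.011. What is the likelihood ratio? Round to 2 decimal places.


Likelihood ratio calculation:
LR = P(E|Hp) / P(E|Hd)
LR = 0.965 / 0.011
LR = 87.73

87.73


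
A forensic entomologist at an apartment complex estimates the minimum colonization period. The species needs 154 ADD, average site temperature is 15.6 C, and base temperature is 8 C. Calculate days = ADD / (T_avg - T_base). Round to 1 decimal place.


Insect development time:
Effective temperature = avg_temp - T_base = 15.6 - 8 = 7.6 C
Days = ADD / effective_temp = 154 / 7.6 = 20.3 days

20.3


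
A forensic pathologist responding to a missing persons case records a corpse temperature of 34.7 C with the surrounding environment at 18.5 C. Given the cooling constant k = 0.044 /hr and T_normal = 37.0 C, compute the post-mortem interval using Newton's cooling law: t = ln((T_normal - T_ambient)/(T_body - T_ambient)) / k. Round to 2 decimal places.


Using Newton's law of cooling:
t = ln((T_normal - T_ambient) / (T_body - T_ambient)) / k
T_normal - T_ambient = 18.5
T_body - T_ambient = 16.2
Ratio = 1.141975
ln(ratio) = 0.132759
t = 0.132759 / 0.044 = 3.02 hours

3.02


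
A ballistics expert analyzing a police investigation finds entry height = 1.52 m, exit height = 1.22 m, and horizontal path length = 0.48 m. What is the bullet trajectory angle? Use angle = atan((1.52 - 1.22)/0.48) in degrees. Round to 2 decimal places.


Bullet trajectory angle:
Height difference = 1.52 - 1.22 = 0.3 m
angle = atan(0.3 / 0.48)
angle = atan(0.625)
angle = 32.01 degrees

32.01


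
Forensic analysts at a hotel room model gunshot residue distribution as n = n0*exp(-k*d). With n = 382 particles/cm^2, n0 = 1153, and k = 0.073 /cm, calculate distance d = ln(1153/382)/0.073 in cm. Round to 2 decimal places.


GSR distance calculation:
n0/n = 1153 / 382 = 3.018325
ln(n0/n) = 1.104702
d = 1.104702 / 0.073 = 15.13 cm

15.13


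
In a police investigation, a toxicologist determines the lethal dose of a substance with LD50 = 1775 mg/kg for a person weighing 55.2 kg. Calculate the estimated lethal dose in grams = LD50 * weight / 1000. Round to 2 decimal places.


Lethal dose calculation:
Lethal dose = LD50 * body_weight / 1000
= 1775 * 55.2 / 1000
= 97980 / 1000
= 97.98 g

97.98


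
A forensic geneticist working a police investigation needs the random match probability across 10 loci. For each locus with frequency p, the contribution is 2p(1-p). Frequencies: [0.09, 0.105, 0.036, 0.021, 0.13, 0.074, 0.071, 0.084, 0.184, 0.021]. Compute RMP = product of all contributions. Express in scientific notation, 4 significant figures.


Computing RMP for 10 loci:
Locus 1: 2 * 0.09 * 0.91 = 0.1638
Locus 2: 2 * 0.105 * 0.895 = 0.18795
Locus 3: 2 * 0.036 * 0.964 = 0.069408
Locus 4: 2 * 0.021 * 0.979 = 0.041118
Locus 5: 2 * 0.13 * 0.87 = 0.2262
Locus 6: 2 * 0.074 * 0.926 = 0.137048
Locus 7: 2 * 0.071 * 0.929 = 0.131918
Locus 8: 2 * 0.084 * 0.916 = 0.153888
Locus 9: 2 * 0.184 * 0.816 = 0.300288
Locus 10: 2 * 0.021 * 0.979 = 0.041118
RMP = 6.827e-10

6.827e-10
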